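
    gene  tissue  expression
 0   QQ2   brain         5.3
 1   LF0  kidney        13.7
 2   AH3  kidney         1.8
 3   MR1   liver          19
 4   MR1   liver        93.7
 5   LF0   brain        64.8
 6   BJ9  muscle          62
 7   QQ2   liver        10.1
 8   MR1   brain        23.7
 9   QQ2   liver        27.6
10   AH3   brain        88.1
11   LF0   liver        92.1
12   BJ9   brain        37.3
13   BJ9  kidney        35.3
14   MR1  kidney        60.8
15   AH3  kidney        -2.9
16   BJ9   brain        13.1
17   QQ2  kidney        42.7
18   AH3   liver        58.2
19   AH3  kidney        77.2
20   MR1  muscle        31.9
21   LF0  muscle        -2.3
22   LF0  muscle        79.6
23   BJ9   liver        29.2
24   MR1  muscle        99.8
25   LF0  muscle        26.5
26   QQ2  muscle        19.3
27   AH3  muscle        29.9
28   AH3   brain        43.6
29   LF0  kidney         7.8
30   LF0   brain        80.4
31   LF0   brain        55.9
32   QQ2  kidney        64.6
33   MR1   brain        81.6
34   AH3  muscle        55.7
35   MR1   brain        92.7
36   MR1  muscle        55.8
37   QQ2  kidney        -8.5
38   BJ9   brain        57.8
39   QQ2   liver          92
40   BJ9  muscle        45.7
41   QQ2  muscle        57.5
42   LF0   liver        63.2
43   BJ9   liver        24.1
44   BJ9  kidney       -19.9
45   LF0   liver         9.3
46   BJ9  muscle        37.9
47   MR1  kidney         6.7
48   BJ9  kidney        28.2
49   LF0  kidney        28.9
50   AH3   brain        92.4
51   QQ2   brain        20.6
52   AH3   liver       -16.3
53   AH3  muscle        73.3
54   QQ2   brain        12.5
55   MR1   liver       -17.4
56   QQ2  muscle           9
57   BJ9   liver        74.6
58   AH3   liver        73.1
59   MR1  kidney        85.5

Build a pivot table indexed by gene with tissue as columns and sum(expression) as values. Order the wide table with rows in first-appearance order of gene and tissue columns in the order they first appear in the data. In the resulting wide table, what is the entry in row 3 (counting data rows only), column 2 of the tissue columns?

76.1

With rows in first-appearance order of gene, row 3 is gene=AH3. tissue columns in first-appearance order: brain, kidney, liver, muscle; column 2 is kidney.
Long rows with gene=AH3, tissue=kidney: 1.8 + -2.9 + 77.2 = 76.1.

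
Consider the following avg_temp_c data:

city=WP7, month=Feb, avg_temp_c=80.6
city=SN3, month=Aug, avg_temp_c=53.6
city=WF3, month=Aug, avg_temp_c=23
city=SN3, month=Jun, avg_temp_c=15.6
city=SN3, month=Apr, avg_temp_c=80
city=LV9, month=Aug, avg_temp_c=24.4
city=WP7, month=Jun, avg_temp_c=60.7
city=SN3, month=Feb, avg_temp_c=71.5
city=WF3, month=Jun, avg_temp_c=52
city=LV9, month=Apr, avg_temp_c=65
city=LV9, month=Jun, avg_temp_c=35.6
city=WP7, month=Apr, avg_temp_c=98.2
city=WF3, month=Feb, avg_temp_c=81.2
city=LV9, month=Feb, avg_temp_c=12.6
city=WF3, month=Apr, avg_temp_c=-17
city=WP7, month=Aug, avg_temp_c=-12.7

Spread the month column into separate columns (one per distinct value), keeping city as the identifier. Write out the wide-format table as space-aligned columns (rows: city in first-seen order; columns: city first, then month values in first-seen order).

city  Feb   Aug    Jun   Apr 
WP7   80.6  -12.7  60.7  98.2
SN3   71.5  53.6   15.6  80  
WF3   81.2  23     52    -17 
LV9   12.6  24.4   35.6  65  

Columns: city plus the 4 distinct month values (Feb, Aug, Jun, Apr).
For example, row WP7 column Feb takes avg_temp_c=80.6 from the long row (WP7, Feb).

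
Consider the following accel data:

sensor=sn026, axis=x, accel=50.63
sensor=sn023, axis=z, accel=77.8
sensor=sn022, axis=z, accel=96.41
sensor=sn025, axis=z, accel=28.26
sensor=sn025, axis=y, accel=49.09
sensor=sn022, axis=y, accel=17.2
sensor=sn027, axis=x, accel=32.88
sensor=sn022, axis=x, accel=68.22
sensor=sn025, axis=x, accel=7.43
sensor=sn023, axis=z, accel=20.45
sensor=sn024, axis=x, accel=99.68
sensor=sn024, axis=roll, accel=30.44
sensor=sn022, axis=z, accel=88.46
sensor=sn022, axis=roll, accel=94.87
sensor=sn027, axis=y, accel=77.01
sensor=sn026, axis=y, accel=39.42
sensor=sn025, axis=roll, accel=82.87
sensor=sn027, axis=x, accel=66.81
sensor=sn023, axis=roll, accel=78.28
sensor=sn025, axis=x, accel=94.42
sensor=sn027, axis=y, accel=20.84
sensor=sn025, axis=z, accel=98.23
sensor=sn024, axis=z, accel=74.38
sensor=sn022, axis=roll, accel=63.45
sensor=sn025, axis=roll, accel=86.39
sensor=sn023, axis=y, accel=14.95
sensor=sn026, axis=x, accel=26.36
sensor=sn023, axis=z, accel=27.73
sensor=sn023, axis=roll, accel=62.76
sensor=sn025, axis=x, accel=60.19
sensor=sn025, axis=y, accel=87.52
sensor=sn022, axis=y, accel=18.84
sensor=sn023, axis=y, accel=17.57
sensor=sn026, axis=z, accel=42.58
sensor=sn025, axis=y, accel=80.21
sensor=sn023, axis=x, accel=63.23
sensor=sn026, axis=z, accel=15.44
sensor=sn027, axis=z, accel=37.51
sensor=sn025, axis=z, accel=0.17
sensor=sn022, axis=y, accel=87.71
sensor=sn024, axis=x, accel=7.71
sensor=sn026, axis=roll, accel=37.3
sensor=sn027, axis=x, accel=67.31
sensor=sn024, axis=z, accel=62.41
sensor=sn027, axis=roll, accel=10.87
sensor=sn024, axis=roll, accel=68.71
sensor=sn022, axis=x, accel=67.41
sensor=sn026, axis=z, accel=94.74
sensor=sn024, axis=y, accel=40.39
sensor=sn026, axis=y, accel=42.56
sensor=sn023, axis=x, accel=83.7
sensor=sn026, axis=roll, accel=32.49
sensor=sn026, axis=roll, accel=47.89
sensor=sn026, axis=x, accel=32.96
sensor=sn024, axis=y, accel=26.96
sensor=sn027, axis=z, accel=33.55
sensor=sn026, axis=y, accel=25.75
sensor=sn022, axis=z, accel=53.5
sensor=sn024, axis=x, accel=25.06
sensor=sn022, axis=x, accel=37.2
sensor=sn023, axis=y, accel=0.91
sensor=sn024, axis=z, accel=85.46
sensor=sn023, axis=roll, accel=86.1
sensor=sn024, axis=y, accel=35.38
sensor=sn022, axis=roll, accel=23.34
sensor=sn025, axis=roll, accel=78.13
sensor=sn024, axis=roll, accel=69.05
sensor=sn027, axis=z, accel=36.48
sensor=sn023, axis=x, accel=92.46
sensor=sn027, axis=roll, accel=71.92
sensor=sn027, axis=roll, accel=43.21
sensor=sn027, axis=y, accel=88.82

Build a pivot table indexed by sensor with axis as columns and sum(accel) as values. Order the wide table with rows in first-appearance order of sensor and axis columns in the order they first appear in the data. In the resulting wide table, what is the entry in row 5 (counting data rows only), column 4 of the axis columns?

With rows in first-appearance order of sensor, row 5 is sensor=sn027. axis columns in first-appearance order: x, z, y, roll; column 4 is roll.
Long rows with sensor=sn027, axis=roll: 10.87 + 71.92 + 43.21 = 126.

126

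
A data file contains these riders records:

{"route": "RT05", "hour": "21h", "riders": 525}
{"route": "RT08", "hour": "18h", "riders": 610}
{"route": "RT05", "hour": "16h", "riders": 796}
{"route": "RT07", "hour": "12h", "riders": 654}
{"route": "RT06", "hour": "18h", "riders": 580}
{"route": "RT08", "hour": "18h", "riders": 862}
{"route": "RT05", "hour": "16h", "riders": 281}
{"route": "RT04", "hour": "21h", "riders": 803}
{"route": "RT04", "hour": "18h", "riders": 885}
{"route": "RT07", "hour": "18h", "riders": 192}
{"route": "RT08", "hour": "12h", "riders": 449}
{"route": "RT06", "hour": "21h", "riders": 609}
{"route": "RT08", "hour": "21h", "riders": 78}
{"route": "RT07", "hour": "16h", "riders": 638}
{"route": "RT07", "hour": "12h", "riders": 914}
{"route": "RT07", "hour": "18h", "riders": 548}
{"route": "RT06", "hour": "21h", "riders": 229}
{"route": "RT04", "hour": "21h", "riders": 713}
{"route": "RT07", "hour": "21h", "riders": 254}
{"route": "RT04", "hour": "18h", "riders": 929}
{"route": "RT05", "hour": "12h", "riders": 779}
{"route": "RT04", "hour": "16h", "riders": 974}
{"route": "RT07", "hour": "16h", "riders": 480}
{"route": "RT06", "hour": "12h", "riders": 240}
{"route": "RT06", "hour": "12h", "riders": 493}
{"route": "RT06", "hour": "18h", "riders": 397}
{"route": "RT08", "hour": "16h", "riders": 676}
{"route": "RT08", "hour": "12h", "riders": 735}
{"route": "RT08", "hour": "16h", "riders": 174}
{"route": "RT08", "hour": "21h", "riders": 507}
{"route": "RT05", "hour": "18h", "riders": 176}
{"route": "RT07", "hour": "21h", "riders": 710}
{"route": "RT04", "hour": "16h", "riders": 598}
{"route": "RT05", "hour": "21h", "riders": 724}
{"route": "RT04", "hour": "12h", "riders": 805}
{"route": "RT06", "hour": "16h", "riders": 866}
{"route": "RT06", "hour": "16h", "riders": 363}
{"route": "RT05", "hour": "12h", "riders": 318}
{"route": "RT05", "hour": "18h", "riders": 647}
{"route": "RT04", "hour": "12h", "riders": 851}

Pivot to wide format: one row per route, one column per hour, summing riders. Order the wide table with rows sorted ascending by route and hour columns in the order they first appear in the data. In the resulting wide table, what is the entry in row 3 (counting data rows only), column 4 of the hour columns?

733

With rows sorted ascending by route, row 3 is route=RT06. hour columns in first-appearance order: 21h, 18h, 16h, 12h; column 4 is 12h.
Long rows with route=RT06, hour=12h: 240 + 493 = 733.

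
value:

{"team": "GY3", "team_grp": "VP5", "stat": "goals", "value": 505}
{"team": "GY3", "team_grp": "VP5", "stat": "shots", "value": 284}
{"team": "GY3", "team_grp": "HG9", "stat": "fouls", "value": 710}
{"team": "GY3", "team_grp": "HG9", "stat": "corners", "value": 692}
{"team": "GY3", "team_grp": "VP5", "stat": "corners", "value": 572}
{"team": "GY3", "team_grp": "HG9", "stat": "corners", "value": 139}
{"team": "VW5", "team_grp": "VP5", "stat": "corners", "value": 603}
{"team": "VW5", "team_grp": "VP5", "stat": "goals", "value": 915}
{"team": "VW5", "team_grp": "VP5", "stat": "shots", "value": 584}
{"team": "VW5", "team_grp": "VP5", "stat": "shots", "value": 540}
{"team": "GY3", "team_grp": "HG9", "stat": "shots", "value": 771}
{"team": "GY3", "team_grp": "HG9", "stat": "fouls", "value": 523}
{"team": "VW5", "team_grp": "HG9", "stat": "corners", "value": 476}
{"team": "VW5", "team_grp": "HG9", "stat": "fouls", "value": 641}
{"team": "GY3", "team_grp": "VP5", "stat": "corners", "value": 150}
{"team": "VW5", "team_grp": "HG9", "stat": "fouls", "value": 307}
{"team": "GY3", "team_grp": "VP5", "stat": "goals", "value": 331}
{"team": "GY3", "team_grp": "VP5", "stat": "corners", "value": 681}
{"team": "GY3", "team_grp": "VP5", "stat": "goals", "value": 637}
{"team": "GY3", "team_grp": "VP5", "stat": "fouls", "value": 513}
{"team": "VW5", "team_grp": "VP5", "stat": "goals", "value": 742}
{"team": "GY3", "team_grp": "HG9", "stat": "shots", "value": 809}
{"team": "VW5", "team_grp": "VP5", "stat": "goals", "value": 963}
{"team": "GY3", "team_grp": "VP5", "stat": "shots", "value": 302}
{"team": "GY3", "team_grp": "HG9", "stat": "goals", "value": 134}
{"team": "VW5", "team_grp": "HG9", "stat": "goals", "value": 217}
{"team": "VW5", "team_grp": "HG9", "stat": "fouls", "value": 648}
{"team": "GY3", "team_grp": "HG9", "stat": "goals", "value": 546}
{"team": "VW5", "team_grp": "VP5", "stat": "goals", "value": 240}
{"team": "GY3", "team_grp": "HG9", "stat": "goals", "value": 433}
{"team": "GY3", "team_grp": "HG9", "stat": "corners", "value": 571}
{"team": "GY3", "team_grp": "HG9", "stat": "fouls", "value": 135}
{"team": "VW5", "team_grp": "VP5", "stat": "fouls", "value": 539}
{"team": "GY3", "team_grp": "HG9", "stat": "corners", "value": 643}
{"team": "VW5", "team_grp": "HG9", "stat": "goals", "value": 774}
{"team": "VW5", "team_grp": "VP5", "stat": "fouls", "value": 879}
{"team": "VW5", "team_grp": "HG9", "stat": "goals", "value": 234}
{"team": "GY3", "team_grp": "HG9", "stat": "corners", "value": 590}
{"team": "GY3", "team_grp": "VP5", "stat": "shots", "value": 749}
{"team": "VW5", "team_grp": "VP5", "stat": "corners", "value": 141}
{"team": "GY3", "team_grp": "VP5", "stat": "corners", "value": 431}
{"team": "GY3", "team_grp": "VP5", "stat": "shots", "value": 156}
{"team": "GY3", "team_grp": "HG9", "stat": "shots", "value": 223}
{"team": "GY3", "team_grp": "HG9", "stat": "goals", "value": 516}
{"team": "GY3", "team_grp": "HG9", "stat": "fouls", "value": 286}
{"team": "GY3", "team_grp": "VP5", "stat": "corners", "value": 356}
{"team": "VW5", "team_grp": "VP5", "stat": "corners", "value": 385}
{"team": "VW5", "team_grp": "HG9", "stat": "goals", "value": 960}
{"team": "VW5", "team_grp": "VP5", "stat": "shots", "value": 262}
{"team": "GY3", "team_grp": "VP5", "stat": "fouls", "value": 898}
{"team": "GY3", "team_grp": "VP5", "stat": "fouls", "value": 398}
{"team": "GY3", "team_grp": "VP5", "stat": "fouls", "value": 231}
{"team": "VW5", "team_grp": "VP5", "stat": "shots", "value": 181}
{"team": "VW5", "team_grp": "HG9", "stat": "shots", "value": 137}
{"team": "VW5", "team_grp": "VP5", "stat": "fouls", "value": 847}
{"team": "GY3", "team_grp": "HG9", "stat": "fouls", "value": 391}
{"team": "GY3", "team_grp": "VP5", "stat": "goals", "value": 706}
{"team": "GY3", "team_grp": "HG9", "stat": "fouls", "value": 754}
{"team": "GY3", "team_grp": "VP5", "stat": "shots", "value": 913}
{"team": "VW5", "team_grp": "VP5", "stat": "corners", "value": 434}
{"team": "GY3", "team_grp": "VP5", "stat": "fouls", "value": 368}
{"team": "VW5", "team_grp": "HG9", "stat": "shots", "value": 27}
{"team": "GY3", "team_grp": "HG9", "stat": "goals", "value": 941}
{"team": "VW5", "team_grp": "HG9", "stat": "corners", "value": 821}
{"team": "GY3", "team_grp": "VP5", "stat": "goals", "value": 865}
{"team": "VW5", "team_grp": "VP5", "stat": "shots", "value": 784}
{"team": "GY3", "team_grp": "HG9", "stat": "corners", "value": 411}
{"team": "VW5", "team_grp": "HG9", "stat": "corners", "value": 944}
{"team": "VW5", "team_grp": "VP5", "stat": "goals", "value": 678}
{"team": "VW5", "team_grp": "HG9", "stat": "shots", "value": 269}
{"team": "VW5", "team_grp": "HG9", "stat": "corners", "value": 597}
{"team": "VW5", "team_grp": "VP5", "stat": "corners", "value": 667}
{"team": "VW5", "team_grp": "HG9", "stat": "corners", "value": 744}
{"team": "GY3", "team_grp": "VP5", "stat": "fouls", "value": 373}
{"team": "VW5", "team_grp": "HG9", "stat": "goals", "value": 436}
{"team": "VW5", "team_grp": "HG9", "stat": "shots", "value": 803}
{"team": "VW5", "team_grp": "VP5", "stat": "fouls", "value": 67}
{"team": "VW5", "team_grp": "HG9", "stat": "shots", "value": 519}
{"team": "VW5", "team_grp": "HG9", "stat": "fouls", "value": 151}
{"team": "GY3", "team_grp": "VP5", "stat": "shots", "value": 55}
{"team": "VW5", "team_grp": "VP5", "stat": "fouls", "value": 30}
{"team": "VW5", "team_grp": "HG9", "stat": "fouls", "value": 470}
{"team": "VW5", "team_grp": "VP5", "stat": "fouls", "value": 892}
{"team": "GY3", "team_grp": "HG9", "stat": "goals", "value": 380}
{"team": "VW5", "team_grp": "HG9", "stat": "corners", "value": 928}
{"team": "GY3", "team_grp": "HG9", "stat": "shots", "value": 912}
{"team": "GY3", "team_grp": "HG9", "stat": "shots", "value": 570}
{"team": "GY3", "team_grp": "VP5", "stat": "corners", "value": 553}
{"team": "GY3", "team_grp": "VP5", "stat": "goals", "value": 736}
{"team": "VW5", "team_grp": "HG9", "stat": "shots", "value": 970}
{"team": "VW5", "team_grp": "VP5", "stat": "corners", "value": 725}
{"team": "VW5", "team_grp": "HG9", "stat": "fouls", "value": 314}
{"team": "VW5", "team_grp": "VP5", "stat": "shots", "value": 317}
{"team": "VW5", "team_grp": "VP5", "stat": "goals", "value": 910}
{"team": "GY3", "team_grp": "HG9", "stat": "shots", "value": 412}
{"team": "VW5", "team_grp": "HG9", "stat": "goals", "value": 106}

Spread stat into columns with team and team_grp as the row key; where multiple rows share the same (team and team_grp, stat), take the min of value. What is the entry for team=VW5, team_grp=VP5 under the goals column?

240

Rows with team=VW5, team_grp=VP5 and stat=goals: value values are 915, 742, 963, 240, 678, 910.
min(915, 742, 963, 240, 678, 910) = 240.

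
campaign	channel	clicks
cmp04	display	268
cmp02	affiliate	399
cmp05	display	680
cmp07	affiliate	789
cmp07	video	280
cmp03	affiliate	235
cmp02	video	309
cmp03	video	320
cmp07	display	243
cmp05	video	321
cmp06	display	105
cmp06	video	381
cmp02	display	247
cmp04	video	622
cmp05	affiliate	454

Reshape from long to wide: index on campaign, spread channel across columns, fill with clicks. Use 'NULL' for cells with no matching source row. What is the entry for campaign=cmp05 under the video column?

The long row with campaign=cmp05, channel=video has clicks=321.

321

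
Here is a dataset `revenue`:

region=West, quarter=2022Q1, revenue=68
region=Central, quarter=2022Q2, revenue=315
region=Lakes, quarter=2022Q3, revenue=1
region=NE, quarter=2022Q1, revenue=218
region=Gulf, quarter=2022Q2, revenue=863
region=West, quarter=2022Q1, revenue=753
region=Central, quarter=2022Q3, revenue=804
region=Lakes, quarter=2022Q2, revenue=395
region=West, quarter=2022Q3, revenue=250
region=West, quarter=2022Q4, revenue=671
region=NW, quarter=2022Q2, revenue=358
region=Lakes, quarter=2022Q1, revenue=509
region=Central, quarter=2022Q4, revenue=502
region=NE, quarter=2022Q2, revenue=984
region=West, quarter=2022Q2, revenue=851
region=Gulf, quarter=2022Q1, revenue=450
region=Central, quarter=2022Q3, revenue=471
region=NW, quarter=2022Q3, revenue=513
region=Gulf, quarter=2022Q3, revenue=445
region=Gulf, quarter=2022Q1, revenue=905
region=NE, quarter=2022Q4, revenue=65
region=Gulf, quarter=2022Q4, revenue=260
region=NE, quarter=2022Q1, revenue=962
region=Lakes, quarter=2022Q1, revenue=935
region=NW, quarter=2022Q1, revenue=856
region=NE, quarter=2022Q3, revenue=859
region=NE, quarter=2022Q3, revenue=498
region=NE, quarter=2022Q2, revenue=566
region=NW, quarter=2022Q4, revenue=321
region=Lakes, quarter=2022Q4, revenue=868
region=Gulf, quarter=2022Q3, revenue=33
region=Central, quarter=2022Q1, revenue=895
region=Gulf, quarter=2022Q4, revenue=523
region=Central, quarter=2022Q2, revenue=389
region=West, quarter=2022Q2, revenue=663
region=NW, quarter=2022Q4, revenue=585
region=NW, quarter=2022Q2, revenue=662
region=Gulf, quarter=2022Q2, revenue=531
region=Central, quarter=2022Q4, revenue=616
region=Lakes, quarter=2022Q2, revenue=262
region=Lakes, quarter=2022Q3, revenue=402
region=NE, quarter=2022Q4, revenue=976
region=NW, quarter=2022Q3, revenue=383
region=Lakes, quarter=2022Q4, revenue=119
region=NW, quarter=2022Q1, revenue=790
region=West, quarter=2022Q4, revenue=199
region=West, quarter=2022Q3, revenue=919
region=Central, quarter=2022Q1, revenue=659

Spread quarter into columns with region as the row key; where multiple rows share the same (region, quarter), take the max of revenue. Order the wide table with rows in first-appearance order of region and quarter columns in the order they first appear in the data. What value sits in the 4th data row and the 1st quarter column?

962

With rows in first-appearance order of region, row 4 is region=NE. quarter columns in first-appearance order: 2022Q1, 2022Q2, 2022Q3, 2022Q4; column 1 is 2022Q1.
Long rows with region=NE, quarter=2022Q1: max(218, 962) = 962.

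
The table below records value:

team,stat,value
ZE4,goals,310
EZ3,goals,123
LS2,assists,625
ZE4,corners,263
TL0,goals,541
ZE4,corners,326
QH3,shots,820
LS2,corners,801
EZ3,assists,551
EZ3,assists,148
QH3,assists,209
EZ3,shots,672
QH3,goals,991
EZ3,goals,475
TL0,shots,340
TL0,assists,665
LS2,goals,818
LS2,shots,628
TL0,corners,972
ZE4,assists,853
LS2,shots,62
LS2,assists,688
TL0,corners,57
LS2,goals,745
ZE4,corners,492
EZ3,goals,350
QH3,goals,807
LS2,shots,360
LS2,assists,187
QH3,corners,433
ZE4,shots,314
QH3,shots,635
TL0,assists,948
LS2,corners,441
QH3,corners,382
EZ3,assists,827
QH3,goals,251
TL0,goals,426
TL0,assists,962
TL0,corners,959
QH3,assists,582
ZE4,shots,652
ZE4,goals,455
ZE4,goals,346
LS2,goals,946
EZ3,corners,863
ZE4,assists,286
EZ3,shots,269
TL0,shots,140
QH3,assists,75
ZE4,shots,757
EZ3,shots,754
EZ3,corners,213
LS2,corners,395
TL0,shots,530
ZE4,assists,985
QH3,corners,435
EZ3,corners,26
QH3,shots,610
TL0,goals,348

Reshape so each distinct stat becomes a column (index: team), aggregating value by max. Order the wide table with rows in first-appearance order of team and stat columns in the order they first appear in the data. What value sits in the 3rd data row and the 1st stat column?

946

With rows in first-appearance order of team, row 3 is team=LS2. stat columns in first-appearance order: goals, assists, corners, shots; column 1 is goals.
Long rows with team=LS2, stat=goals: max(818, 745, 946) = 946.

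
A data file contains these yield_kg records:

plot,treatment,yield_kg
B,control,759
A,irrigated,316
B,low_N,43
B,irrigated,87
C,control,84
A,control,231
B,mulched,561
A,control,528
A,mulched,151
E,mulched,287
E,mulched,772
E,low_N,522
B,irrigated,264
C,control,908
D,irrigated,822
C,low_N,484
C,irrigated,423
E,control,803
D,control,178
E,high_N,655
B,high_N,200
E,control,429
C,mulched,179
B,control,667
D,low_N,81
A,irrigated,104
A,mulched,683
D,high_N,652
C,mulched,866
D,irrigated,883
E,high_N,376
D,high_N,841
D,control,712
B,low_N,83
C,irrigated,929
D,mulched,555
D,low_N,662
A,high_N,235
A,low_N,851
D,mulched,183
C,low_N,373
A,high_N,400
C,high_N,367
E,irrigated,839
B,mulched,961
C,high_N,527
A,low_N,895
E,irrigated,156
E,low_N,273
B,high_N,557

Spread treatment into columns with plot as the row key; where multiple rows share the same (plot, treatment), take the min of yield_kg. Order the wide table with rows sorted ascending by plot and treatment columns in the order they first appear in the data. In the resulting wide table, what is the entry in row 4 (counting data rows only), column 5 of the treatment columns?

652

With rows sorted ascending by plot, row 4 is plot=D. treatment columns in first-appearance order: control, irrigated, low_N, mulched, high_N; column 5 is high_N.
Long rows with plot=D, treatment=high_N: min(652, 841) = 652.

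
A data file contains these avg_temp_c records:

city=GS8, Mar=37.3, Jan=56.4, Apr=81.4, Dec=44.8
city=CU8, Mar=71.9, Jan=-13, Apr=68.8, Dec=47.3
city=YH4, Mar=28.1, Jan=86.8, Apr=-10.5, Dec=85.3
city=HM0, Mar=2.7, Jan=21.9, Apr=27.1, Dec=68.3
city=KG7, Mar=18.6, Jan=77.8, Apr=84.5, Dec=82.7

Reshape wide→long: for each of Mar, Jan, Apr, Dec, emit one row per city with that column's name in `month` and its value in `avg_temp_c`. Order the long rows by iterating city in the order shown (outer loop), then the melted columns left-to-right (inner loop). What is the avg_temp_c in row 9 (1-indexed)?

20 rows total (5 × 4). Row 9: index ⌊(9-1)/4⌋ = 2 into city → YH4; (9-1) mod 4 = 0 into the melted columns → Mar.
So row 9 is (YH4, Mar, 28.1); avg_temp_c = 28.1.

28.1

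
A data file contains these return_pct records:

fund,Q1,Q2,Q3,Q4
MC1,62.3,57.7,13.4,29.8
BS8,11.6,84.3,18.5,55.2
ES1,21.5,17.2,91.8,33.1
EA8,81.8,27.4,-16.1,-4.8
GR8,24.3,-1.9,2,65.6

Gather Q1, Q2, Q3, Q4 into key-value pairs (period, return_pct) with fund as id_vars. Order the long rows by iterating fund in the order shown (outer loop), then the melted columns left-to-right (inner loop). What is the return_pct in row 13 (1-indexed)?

81.8

20 rows total (5 × 4). Row 13: index ⌊(13-1)/4⌋ = 3 into fund → EA8; (13-1) mod 4 = 0 into the melted columns → Q1.
So row 13 is (EA8, Q1, 81.8); return_pct = 81.8.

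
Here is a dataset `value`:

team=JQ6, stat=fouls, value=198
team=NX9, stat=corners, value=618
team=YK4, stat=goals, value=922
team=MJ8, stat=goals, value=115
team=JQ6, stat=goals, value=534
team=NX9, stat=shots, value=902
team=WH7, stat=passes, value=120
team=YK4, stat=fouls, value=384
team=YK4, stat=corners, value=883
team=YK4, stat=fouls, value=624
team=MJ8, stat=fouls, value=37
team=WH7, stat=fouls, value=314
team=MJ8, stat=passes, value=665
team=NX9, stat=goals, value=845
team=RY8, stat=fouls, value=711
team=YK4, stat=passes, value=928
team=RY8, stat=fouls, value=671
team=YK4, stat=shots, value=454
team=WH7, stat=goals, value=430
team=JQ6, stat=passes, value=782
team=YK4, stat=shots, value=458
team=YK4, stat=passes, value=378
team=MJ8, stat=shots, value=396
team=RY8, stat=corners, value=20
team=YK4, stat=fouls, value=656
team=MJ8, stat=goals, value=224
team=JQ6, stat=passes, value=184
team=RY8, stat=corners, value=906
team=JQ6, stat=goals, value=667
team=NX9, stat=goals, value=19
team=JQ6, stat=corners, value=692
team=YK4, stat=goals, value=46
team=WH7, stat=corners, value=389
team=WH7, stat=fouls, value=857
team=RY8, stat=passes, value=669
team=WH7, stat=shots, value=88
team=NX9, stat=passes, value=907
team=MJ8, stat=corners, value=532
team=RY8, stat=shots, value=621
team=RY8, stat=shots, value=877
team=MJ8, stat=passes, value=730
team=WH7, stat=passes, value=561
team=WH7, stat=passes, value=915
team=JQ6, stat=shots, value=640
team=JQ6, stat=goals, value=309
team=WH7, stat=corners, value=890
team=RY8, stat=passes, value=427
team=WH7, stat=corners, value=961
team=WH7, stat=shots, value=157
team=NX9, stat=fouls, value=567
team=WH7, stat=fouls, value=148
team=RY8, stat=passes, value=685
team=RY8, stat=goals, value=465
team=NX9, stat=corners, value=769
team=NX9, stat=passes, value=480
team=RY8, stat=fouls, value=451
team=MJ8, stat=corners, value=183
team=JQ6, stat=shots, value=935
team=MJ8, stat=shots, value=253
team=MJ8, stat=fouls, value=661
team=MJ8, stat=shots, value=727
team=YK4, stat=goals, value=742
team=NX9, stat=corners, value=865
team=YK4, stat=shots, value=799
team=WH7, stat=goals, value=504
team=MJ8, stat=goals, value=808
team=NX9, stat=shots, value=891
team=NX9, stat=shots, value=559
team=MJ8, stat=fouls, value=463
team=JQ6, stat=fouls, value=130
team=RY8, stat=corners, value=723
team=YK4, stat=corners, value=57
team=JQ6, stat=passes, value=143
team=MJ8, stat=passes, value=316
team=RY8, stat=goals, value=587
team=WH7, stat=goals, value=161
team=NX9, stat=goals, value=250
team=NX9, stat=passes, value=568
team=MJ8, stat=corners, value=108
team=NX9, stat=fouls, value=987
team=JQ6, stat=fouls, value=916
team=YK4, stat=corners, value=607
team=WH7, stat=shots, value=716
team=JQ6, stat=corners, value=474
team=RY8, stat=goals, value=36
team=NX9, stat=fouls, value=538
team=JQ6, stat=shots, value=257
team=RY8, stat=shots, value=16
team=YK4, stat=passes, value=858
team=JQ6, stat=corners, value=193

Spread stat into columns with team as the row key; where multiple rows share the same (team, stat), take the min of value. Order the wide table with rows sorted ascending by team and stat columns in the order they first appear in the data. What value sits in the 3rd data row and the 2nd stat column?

618

With rows sorted ascending by team, row 3 is team=NX9. stat columns in first-appearance order: fouls, corners, goals, shots, passes; column 2 is corners.
Long rows with team=NX9, stat=corners: min(618, 769, 865) = 618.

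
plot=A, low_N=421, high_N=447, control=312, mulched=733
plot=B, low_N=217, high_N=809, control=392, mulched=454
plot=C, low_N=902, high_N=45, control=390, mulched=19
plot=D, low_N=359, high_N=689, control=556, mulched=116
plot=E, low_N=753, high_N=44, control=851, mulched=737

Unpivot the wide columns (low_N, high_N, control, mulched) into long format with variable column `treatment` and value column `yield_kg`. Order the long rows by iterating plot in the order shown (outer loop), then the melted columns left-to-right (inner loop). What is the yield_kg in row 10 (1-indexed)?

45

20 rows total (5 × 4). Row 10: index ⌊(10-1)/4⌋ = 2 into plot → C; (10-1) mod 4 = 1 into the melted columns → high_N.
So row 10 is (C, high_N, 45); yield_kg = 45.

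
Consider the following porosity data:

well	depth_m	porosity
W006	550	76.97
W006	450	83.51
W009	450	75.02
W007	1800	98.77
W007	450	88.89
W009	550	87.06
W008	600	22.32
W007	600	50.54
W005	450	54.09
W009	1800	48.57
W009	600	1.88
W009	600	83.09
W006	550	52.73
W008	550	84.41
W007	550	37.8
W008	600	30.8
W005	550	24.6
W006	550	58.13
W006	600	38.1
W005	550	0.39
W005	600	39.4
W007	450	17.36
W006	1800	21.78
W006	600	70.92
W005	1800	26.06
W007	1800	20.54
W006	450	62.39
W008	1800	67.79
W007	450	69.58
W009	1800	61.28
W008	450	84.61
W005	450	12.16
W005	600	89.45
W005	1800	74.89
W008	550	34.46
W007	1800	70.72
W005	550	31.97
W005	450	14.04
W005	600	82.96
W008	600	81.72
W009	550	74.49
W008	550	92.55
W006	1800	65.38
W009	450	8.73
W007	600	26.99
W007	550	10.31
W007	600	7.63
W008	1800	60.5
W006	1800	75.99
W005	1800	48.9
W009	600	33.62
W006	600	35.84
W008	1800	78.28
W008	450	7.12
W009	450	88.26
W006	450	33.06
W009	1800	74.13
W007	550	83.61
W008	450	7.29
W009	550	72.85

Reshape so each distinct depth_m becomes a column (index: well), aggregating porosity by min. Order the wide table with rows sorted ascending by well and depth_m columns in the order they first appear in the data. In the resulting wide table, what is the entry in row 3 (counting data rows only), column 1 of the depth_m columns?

With rows sorted ascending by well, row 3 is well=W007. depth_m columns in first-appearance order: 550, 450, 1800, 600; column 1 is 550.
Long rows with well=W007, depth_m=550: min(37.8, 10.31, 83.61) = 10.31.

10.31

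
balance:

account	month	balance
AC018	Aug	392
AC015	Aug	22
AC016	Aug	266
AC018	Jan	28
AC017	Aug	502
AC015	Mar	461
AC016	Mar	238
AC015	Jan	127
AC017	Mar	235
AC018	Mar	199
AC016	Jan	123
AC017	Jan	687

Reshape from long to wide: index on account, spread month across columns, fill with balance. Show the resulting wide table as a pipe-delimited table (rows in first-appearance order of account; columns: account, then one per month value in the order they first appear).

| account | Aug | Jan | Mar |
| AC018 | 392 | 28 | 199 |
| AC015 | 22 | 127 | 461 |
| AC016 | 266 | 123 | 238 |
| AC017 | 502 | 687 | 235 |

Columns: account plus the 3 distinct month values (Aug, Jan, Mar).
For example, row AC018 column Aug takes balance=392 from the long row (AC018, Aug).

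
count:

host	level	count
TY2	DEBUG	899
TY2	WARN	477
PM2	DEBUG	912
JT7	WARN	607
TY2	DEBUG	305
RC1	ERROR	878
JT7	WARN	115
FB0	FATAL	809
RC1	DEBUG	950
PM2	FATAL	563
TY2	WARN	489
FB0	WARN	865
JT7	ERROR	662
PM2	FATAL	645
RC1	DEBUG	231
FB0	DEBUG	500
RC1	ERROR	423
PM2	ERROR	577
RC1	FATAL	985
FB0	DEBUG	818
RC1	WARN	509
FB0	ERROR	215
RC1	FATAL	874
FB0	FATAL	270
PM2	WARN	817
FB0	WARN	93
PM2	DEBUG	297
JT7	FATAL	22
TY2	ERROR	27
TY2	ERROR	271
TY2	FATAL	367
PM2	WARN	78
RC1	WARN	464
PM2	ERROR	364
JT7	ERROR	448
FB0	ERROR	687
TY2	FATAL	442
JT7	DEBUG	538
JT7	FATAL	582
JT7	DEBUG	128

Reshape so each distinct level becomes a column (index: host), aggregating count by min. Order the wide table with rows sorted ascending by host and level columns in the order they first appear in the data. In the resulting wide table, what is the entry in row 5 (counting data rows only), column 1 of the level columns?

305

With rows sorted ascending by host, row 5 is host=TY2. level columns in first-appearance order: DEBUG, WARN, ERROR, FATAL; column 1 is DEBUG.
Long rows with host=TY2, level=DEBUG: min(899, 305) = 305.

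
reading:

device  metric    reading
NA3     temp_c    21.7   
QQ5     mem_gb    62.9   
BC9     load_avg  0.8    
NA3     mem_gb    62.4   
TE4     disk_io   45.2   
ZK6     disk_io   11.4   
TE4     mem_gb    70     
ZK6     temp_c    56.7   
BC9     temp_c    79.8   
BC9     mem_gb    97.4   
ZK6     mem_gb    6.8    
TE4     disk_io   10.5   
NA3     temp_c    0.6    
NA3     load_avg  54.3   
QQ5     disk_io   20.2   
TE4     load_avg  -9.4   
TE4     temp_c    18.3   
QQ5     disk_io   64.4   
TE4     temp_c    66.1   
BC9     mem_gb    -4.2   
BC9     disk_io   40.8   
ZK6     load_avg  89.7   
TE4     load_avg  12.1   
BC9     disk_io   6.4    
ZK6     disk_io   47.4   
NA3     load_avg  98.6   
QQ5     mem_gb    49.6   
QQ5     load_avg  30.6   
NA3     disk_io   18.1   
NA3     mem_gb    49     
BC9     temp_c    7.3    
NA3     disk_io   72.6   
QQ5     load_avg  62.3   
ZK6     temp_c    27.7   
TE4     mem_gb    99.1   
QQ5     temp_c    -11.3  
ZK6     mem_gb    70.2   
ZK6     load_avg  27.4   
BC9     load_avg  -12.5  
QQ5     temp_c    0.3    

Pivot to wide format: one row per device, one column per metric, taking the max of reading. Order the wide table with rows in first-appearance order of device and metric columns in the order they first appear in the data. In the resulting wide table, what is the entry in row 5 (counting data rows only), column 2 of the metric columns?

With rows in first-appearance order of device, row 5 is device=ZK6. metric columns in first-appearance order: temp_c, mem_gb, load_avg, disk_io; column 2 is mem_gb.
Long rows with device=ZK6, metric=mem_gb: max(6.8, 70.2) = 70.2.

70.2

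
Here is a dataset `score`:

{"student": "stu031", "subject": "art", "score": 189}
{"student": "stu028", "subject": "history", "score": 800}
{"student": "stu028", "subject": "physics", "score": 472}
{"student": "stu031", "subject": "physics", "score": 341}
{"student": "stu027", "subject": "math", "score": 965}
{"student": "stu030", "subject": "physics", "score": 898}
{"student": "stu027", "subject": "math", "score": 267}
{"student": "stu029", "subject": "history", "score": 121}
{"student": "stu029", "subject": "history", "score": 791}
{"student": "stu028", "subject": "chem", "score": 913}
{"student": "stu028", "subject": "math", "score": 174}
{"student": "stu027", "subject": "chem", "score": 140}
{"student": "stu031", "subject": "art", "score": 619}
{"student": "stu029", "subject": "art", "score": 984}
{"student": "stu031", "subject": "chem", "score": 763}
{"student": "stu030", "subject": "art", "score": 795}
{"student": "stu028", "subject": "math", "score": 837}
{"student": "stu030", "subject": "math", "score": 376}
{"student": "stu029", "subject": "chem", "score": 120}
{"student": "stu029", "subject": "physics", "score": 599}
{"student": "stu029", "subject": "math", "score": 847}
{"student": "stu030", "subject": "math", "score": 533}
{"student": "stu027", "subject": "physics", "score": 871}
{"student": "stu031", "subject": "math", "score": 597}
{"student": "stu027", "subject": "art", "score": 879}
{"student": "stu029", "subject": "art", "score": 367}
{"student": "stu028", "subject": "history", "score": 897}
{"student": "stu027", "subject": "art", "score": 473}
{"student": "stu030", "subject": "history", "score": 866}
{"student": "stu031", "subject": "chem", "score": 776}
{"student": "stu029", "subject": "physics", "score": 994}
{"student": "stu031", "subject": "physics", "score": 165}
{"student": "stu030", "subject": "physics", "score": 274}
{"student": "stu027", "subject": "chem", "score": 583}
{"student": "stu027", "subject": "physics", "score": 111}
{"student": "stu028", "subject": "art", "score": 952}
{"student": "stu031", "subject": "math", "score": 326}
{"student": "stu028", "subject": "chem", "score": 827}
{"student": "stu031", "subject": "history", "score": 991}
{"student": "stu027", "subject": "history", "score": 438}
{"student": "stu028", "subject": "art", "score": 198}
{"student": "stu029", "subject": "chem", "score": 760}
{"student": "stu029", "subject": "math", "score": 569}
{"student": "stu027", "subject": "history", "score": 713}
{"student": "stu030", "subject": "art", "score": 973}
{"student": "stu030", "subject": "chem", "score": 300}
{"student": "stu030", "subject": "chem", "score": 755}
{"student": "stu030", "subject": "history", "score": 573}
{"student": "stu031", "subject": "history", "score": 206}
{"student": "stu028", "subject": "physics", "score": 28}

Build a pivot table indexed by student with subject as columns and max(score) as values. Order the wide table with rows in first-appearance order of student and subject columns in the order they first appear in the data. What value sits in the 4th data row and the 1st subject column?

With rows in first-appearance order of student, row 4 is student=stu030. subject columns in first-appearance order: art, history, physics, math, chem; column 1 is art.
Long rows with student=stu030, subject=art: max(795, 973) = 973.

973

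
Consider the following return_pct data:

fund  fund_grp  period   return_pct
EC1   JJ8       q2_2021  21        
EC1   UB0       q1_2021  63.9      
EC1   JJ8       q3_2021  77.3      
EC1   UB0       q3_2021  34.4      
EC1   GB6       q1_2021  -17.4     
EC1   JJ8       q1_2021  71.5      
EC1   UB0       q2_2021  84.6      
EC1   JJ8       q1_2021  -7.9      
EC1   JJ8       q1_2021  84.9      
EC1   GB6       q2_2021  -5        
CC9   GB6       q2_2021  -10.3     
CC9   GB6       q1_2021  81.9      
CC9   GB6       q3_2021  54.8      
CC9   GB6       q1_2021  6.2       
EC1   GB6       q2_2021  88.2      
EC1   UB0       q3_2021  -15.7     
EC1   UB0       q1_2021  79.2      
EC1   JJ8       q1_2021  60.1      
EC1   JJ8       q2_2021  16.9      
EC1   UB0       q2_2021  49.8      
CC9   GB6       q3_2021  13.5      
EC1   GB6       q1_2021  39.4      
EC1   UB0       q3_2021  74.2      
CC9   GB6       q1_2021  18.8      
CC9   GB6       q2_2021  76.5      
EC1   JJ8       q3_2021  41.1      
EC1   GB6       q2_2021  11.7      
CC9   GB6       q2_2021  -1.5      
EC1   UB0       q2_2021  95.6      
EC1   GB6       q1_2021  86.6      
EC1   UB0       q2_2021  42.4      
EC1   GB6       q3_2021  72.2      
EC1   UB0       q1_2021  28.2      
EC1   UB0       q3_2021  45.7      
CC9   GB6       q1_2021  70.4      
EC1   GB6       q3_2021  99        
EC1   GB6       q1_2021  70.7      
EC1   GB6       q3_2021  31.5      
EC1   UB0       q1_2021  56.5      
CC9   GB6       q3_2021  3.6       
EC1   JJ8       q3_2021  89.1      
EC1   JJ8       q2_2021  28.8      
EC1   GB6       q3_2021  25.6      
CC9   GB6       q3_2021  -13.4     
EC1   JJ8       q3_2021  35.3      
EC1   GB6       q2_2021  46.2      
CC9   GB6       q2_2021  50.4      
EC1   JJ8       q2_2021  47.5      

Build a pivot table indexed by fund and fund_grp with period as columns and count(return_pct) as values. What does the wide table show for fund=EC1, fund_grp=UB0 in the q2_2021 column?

Rows with fund=EC1, fund_grp=UB0 and period=q2_2021: return_pct values are 84.6, 49.8, 95.6, 42.4.
4 rows match — count = 4.

4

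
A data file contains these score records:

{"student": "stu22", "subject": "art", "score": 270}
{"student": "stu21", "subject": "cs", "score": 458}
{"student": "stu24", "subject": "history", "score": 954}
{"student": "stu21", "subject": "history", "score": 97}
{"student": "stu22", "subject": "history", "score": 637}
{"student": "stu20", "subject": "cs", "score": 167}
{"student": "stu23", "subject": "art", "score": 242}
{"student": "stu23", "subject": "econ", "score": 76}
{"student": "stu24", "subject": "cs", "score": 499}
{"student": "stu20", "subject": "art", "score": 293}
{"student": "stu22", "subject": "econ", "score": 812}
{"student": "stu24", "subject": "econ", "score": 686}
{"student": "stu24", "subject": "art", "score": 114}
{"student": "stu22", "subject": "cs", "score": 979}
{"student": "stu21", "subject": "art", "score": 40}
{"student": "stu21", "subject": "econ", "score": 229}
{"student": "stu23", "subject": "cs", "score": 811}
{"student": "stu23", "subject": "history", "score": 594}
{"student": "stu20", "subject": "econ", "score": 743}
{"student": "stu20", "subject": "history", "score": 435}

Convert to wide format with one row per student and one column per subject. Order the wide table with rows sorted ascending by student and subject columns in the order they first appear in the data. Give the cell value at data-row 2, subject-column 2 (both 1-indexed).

With rows sorted ascending by student, row 2 is student=stu21. subject columns in first-appearance order: art, cs, history, econ; column 2 is cs.
Long rows with student=stu21, subject=cs: score = 458.

458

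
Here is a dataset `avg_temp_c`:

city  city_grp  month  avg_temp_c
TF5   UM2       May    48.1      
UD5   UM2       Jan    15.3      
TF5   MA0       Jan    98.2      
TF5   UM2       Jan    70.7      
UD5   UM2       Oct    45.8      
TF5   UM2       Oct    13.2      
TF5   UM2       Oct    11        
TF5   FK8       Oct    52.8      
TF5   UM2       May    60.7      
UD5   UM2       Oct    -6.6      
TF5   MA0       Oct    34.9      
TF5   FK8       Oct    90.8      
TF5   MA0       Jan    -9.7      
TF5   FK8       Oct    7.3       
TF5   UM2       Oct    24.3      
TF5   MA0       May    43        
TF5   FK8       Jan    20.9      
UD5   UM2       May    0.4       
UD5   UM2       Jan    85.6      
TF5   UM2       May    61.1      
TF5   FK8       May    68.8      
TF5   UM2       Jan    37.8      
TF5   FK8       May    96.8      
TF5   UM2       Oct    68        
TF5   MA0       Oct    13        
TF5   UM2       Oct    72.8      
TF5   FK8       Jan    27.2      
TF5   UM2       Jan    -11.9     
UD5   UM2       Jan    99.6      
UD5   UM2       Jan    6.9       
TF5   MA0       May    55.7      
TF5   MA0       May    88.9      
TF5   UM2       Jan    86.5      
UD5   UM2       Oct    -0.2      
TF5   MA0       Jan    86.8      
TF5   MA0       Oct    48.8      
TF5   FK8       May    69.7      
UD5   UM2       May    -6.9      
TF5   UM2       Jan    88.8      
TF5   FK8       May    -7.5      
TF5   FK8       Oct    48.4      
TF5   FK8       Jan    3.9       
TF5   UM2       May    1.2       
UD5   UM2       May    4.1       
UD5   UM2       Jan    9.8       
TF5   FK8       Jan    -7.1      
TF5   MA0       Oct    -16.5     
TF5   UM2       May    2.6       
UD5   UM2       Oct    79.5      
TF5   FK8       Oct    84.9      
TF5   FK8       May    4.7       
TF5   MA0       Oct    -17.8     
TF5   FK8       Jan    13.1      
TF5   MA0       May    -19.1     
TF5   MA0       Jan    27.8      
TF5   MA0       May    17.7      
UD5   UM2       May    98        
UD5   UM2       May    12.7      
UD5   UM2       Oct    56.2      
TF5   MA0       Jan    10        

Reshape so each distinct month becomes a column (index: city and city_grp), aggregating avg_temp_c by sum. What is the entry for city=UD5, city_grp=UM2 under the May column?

108.3

Rows with city=UD5, city_grp=UM2 and month=May: avg_temp_c values are 0.4, -6.9, 4.1, 98, 12.7.
0.4 + -6.9 + 4.1 + 98 + 12.7 = 108.3.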